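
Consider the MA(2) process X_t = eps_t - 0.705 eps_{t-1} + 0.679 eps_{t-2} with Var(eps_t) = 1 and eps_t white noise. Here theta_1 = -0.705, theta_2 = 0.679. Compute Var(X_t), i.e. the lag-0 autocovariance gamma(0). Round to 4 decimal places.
\gamma(0) = 1.9581

For an MA(q) process X_t = eps_t + sum_i theta_i eps_{t-i} with
Var(eps_t) = sigma^2, the variance is
  gamma(0) = sigma^2 * (1 + sum_i theta_i^2).
  sum_i theta_i^2 = (-0.705)^2 + (0.679)^2 = 0.497025 + 0.461041 = 0.958066.
  gamma(0) = 1 * (1 + 0.958066) = 1 * 1.958066 = 1.958066, which rounds to 1.9581.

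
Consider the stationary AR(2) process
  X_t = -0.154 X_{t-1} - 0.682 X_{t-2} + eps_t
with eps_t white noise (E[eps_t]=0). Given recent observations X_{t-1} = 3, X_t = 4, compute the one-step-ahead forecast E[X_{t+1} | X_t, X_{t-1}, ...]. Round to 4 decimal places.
E[X_{t+1} \mid \mathcal F_t] = -2.6620

For an AR(p) model X_t = c + sum_i phi_i X_{t-i} + eps_t, the
one-step-ahead conditional mean is
  E[X_{t+1} | X_t, ...] = c + sum_i phi_i X_{t+1-i}.
Substitute known values:
  E[X_{t+1} | ...] = (-0.154) * (4) + (-0.682) * (3)
                   = -2.6620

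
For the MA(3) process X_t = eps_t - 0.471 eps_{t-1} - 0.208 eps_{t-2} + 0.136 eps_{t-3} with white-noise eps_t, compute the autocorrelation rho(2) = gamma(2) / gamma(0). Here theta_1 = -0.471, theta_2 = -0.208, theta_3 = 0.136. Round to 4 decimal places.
\rho(2) = -0.2119

For an MA(q) process with theta_0 = 1, the autocovariance is
  gamma(k) = sigma^2 * sum_{i=0..q-k} theta_i * theta_{i+k},
and rho(k) = gamma(k) / gamma(0). Sigma^2 cancels.
  numerator   = (1)*(-0.208) + (-0.471)*(0.136) = -0.272056.
  denominator = (1)^2 + (-0.471)^2 + (-0.208)^2 + (0.136)^2 = 1.283601.
  rho(2) = -0.272056 / 1.283601 = -0.2119.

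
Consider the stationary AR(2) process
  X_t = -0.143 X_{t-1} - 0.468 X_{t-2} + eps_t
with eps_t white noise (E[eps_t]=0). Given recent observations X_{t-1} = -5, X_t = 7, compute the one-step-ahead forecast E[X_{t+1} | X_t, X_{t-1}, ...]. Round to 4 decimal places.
E[X_{t+1} \mid \mathcal F_t] = 1.3390

For an AR(p) model X_t = c + sum_i phi_i X_{t-i} + eps_t, the
one-step-ahead conditional mean is
  E[X_{t+1} | X_t, ...] = c + sum_i phi_i X_{t+1-i}.
Substitute known values:
  E[X_{t+1} | ...] = (-0.143) * (7) + (-0.468) * (-5)
                   = 1.3390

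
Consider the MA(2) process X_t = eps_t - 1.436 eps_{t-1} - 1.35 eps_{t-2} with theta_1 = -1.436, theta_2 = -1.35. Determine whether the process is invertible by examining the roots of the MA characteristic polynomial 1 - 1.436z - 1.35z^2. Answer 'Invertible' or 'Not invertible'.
\text{Not invertible}

The MA(q) characteristic polynomial is P(z) = 1 - 1.436z - 1.35z^2.
Invertibility requires all roots to lie outside the unit circle, i.e. |z| > 1 for every root.
Set 1 + (-1.436) z + (-1.35) z^2 = 0, i.e. a z^2 + b z + c = 0 with a = -1.35, b = -1.436, c = 1.
Discriminant D = b^2 - 4ac = (-1.436)^2 - 4*(-1.35)*1 = 2.062096 - (-5.4) = 7.462096.
D >= 0, so the roots are real: z = (-b +/- sqrt(D)) / (2a) = (1.436 +/- 2.731684) / (-2.7).
  z_1 = (1.436 + 2.731684) / (-2.7) = -1.5436,   |z_1| = 1.5436.
  z_2 = (1.436 - 2.731684) / (-2.7) = 0.4799,   |z_2| = 0.4799.
Moduli of all roots: 1.5436, 0.4799.
All moduli strictly greater than 1? No.
Verdict: Not invertible.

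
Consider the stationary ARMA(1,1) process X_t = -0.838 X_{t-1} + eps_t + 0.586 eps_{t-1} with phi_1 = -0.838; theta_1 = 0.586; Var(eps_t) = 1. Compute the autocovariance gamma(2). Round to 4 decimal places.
\gamma(2) = 0.3609

Multiply the model equation by X_{t-k} and take expectations. With theta_0 = psi_0 = 1 and psi_j the MA(infinity) weights, this gives
  gamma(k) - sum_i phi_i gamma(k-i) = c_k,
  c_k = sigma^2 * sum_{j=k..q} theta_j psi_{j-k}   (c_k = 0 for k > q),
using gamma(-m) = gamma(m).
psi-weights needed (psi_j = theta_j + sum_i phi_i psi_{j-i}):
  psi_1 = theta_1 + phi_1 = 0.586 + (-0.838) = -0.252
Right-hand sides:
  c_0 = sigma^2 (1 + theta_1 psi_1) = 1 * (1 + (0.586)(-0.252)) = 1 * 0.852328 = 0.852328
  c_1 = sigma^2 theta_1 = 1 * (0.586) = 0.586
  c_2 = 0
Equations for k = 0 and k = 1 (AR order 1):
  gamma(0) = phi_1 gamma(1) + c_0
  gamma(1) = phi_1 gamma(0) + c_1
Substituting the second into the first: gamma(0) (1 - phi_1^2) = c_0 + phi_1 c_1, so
  gamma(0) = (c_0 + phi_1 c_1) / (1 - phi_1^2) = (0.852328 + (-0.838)(0.586)) / (1 - (-0.838)^2) = 0.36126 / 0.297756 = 1.213275.
  gamma(1) = phi_1 gamma(0) + c_1 = (-0.838)(1.213275) + (0.586) = -0.430725.
For k = 2 (> q): gamma(2) = phi_1 gamma(1) = (-0.838)(-0.430725) = 0.360947.
Therefore gamma(2) = 0.3609 (to 4 decimal places).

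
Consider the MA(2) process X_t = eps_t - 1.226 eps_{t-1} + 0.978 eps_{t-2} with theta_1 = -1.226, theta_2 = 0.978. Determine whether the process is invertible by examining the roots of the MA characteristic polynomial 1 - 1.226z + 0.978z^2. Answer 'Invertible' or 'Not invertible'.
\text{Invertible}

The MA(q) characteristic polynomial is P(z) = 1 - 1.226z + 0.978z^2.
Invertibility requires all roots to lie outside the unit circle, i.e. |z| > 1 for every root.
Set 1 + (-1.226) z + (0.978) z^2 = 0, i.e. a z^2 + b z + c = 0 with a = 0.978, b = -1.226, c = 1.
Discriminant D = b^2 - 4ac = (-1.226)^2 - 4*(0.978)*1 = 1.503076 - (3.912) = -2.408924.
D < 0, so the roots are the complex-conjugate pair z = (-b +/- i sqrt(-D)) / (2a) = 0.6268 +/- 0.7935i.
For a conjugate pair |z|^2 = z * conj(z) = (product of roots) = c/a = 1/(0.978) = 1.022495, so |z| = sqrt(1.022495) = 1.0112 for both roots.
Moduli of all roots: 1.0112, 1.0112.
All moduli strictly greater than 1? Yes.
Verdict: Invertible.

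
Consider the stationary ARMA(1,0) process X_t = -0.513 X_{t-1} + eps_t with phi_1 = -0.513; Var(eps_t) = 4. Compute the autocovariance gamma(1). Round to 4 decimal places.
\gamma(1) = -2.7849

Multiply the model equation by X_{t-k} and take expectations. With theta_0 = psi_0 = 1 and psi_j the MA(infinity) weights, this gives
  gamma(k) - sum_i phi_i gamma(k-i) = c_k,
  c_k = sigma^2 * sum_{j=k..q} theta_j psi_{j-k}   (c_k = 0 for k > q),
using gamma(-m) = gamma(m).
Pure AR (q = 0): c_0 = sigma^2 = 4, c_k = 0 for k >= 1.
Equations for k = 0 and k = 1 (AR order 1):
  gamma(0) = phi_1 gamma(1) + c_0
  gamma(1) = phi_1 gamma(0) + c_1
Substituting the second into the first: gamma(0) (1 - phi_1^2) = c_0 + phi_1 c_1, so
  gamma(0) = c_0 / (1 - phi_1^2) = 4 / (1 - (-0.513)^2) = 4 / 0.736831 = 5.428653.
  gamma(1) = phi_1 gamma(0) = (-0.513)(5.428653) = -2.784899.
Therefore gamma(1) = -2.7849 (to 4 decimal places).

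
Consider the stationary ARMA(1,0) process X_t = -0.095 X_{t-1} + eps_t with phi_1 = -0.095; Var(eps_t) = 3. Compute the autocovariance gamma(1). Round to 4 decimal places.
\gamma(1) = -0.2876

Multiply the model equation by X_{t-k} and take expectations. With theta_0 = psi_0 = 1 and psi_j the MA(infinity) weights, this gives
  gamma(k) - sum_i phi_i gamma(k-i) = c_k,
  c_k = sigma^2 * sum_{j=k..q} theta_j psi_{j-k}   (c_k = 0 for k > q),
using gamma(-m) = gamma(m).
Pure AR (q = 0): c_0 = sigma^2 = 3, c_k = 0 for k >= 1.
Equations for k = 0 and k = 1 (AR order 1):
  gamma(0) = phi_1 gamma(1) + c_0
  gamma(1) = phi_1 gamma(0) + c_1
Substituting the second into the first: gamma(0) (1 - phi_1^2) = c_0 + phi_1 c_1, so
  gamma(0) = c_0 / (1 - phi_1^2) = 3 / (1 - (-0.095)^2) = 3 / 0.990975 = 3.027322.
  gamma(1) = phi_1 gamma(0) = (-0.095)(3.027322) = -0.287596.
Therefore gamma(1) = -0.2876 (to 4 decimal places).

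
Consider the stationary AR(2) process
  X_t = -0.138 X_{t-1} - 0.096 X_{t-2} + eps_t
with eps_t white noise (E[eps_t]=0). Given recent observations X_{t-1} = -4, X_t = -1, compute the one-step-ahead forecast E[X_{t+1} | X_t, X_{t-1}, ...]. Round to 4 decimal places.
E[X_{t+1} \mid \mathcal F_t] = 0.5220

For an AR(p) model X_t = c + sum_i phi_i X_{t-i} + eps_t, the
one-step-ahead conditional mean is
  E[X_{t+1} | X_t, ...] = c + sum_i phi_i X_{t+1-i}.
Substitute known values:
  E[X_{t+1} | ...] = (-0.138) * (-1) + (-0.096) * (-4)
                   = 0.5220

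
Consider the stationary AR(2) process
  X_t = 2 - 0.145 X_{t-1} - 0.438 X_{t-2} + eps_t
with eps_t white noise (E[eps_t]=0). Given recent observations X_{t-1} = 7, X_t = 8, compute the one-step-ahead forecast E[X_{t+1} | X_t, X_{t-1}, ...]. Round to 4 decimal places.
E[X_{t+1} \mid \mathcal F_t] = -2.2260

For an AR(p) model X_t = c + sum_i phi_i X_{t-i} + eps_t, the
one-step-ahead conditional mean is
  E[X_{t+1} | X_t, ...] = c + sum_i phi_i X_{t+1-i}.
Substitute known values:
  E[X_{t+1} | ...] = 2 + (-0.145) * (8) + (-0.438) * (7)
                   = -2.2260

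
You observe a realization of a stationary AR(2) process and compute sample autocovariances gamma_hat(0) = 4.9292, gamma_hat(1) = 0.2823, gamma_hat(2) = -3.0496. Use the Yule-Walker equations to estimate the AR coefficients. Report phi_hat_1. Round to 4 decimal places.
\hat\phi_{1} = 0.0930

The Yule-Walker equations for an AR(p) process read, in matrix form,
  Gamma_p phi = r_p,   with   (Gamma_p)_{ij} = gamma(|i - j|),
                       (r_p)_i = gamma(i),   i,j = 1..p.
Substitute the sample gammas (Toeplitz matrix and right-hand side of size 2):
  Gamma_p = [[4.9292, 0.2823], [0.2823, 4.9292]]
  r_p     = [0.2823, -3.0496]
Written out:
  4.9292 phi_1 + 0.2823 phi_2 = 0.2823
  0.2823 phi_1 + 4.9292 phi_2 = -3.0496
Solve by Cramer's rule:
  det = gamma(0)^2 - gamma(1)^2 = (4.9292)^2 - (0.2823)^2 = 24.29701264 - 0.07969329 = 24.21731935
  phi_hat_1 = [gamma(1) gamma(0) - gamma(1) gamma(2)] / det = [(0.2823)(4.9292) - (0.2823)(-3.0496)] / 24.21731935 = 2.25241524 / 24.21731935 = 0.093
  phi_hat_2 = [gamma(0) gamma(2) - gamma(1)^2] / det = [(4.9292)(-3.0496) - (0.2823)^2] / 24.21731935 = -15.11178161 / 24.21731935 = -0.624
So phi_hat = [0.0930, -0.6240].
Therefore phi_hat_1 = 0.0930.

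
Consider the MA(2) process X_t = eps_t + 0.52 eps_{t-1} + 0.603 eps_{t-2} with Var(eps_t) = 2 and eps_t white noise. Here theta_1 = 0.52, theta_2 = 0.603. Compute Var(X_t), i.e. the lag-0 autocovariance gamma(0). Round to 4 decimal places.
\gamma(0) = 3.2680

For an MA(q) process X_t = eps_t + sum_i theta_i eps_{t-i} with
Var(eps_t) = sigma^2, the variance is
  gamma(0) = sigma^2 * (1 + sum_i theta_i^2).
  sum_i theta_i^2 = (0.52)^2 + (0.603)^2 = 0.2704 + 0.363609 = 0.634009.
  gamma(0) = 2 * (1 + 0.634009) = 2 * 1.634009 = 3.268018, which rounds to 3.2680.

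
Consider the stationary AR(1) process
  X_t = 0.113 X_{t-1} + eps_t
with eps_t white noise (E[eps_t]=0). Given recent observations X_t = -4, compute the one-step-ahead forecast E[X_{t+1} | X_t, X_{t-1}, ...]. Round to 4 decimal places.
E[X_{t+1} \mid \mathcal F_t] = -0.4520

For an AR(p) model X_t = c + sum_i phi_i X_{t-i} + eps_t, the
one-step-ahead conditional mean is
  E[X_{t+1} | X_t, ...] = c + sum_i phi_i X_{t+1-i}.
Substitute known values:
  E[X_{t+1} | ...] = (0.113) * (-4)
                   = -0.4520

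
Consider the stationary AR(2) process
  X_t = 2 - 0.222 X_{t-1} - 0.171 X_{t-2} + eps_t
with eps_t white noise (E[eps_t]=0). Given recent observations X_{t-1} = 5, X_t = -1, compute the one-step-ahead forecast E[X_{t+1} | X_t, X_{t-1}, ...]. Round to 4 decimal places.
E[X_{t+1} \mid \mathcal F_t] = 1.3670

For an AR(p) model X_t = c + sum_i phi_i X_{t-i} + eps_t, the
one-step-ahead conditional mean is
  E[X_{t+1} | X_t, ...] = c + sum_i phi_i X_{t+1-i}.
Substitute known values:
  E[X_{t+1} | ...] = 2 + (-0.222) * (-1) + (-0.171) * (5)
                   = 1.3670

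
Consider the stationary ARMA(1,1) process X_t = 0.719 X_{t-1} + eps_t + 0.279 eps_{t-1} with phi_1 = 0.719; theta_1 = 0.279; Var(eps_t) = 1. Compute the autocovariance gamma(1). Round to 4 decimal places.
\gamma(1) = 2.4805

Multiply the model equation by X_{t-k} and take expectations. With theta_0 = psi_0 = 1 and psi_j the MA(infinity) weights, this gives
  gamma(k) - sum_i phi_i gamma(k-i) = c_k,
  c_k = sigma^2 * sum_{j=k..q} theta_j psi_{j-k}   (c_k = 0 for k > q),
using gamma(-m) = gamma(m).
psi-weights needed (psi_j = theta_j + sum_i phi_i psi_{j-i}):
  psi_1 = theta_1 + phi_1 = 0.279 + (0.719) = 0.998
Right-hand sides:
  c_0 = sigma^2 (1 + theta_1 psi_1) = 1 * (1 + (0.279)(0.998)) = 1 * 1.278442 = 1.278442
  c_1 = sigma^2 theta_1 = 1 * (0.279) = 0.279
  c_2 = 0
Equations for k = 0 and k = 1 (AR order 1):
  gamma(0) = phi_1 gamma(1) + c_0
  gamma(1) = phi_1 gamma(0) + c_1
Substituting the second into the first: gamma(0) (1 - phi_1^2) = c_0 + phi_1 c_1, so
  gamma(0) = (c_0 + phi_1 c_1) / (1 - phi_1^2) = (1.278442 + (0.719)(0.279)) / (1 - (0.719)^2) = 1.479043 / 0.483039 = 3.061954.
  gamma(1) = phi_1 gamma(0) + c_1 = (0.719)(3.061954) + (0.279) = 2.480545.
Therefore gamma(1) = 2.4805 (to 4 decimal places).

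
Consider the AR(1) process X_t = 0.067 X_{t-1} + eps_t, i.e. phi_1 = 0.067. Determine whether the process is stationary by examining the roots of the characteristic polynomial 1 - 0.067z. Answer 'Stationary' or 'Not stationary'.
\text{Stationary}

The AR(p) characteristic polynomial is P(z) = 1 - 0.067z.
Stationarity requires all roots to lie outside the unit circle, i.e. |z| > 1 for every root.
This is linear in z: 1 + (-0.067) z = 0  =>  z = -1/(-0.067) = 14.925373,  |z| = 14.925373.
Moduli of all roots: 14.9254.
All moduli strictly greater than 1? Yes.
Verdict: Stationary.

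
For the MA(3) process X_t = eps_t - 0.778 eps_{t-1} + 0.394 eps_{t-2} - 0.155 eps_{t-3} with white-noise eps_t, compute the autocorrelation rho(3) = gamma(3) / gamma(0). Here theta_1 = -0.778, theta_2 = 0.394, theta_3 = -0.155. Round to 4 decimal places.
\rho(3) = -0.0869

For an MA(q) process with theta_0 = 1, the autocovariance is
  gamma(k) = sigma^2 * sum_{i=0..q-k} theta_i * theta_{i+k},
and rho(k) = gamma(k) / gamma(0). Sigma^2 cancels.
  numerator   = (1)*(-0.155) = -0.155.
  denominator = (1)^2 + (-0.778)^2 + (0.394)^2 + (-0.155)^2 = 1.784545.
  rho(3) = -0.155 / 1.784545 = -0.0869.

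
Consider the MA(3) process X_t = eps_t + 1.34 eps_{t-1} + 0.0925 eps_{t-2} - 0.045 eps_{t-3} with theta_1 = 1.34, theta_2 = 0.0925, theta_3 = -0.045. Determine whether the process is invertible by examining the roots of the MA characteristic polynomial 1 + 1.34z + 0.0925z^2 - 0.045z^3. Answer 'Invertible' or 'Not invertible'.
\text{Not invertible}

The MA(q) characteristic polynomial is P(z) = 1 + 1.34z + 0.0925z^2 - 0.045z^3.
Invertibility requires all roots to lie outside the unit circle, i.e. |z| > 1 for every root.
Degree 3: look for a simple real root z0 first, then factor out (1 - z/z0) and solve the remaining quadratic.
Testing z0 = -4: P(-4) = 1 + (1.34)(-4) + (0.0925)(-4)^2 + (-0.045)(-4)^3
  = 1 + (-5.36) + (1.48) + (2.88) = 0.  So z_0 = -4 is a root, |z_0| = 4.
Divide out the factor (1 + 0.25 z) = (1 - z/z0) (since 1/z0 = -0.25):
  P(z) = (1 + 0.25 z)(1 + (1.09) z + (-0.18) z^2)
  [check: z-coef 1.09 - (-0.25) = 1.34; z^2-coef -0.18 - (-0.25)(1.09) = 0.0925; z^3-coef -(-0.25)(-0.18) = -0.045.]
Remaining roots from the quadratic factor 1 + (1.09) z + (-0.18) z^2:
  Set 1 + (1.09) z + (-0.18) z^2 = 0, i.e. a z^2 + b z + c = 0 with a = -0.18, b = 1.09, c = 1.
  Discriminant D = b^2 - 4ac = (1.09)^2 - 4*(-0.18)*1 = 1.1881 - (-0.72) = 1.9081.
  D >= 0, so the roots are real: z = (-b +/- sqrt(D)) / (2a) = (-1.09 +/- 1.38134) / (-0.36).
    z_1 = (-1.09 + 1.38134) / (-0.36) = -0.8093,   |z_1| = 0.8093.
    z_2 = (-1.09 - 1.38134) / (-0.36) = 6.8648,   |z_2| = 6.8648.
Moduli of all roots: 4.0000, 0.8093, 6.8648.
All moduli strictly greater than 1? No.
Verdict: Not invertible.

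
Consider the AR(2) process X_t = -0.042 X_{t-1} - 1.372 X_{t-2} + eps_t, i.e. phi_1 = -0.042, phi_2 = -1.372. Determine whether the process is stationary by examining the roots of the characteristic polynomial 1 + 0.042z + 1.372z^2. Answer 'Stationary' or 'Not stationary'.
\text{Not stationary}

The AR(p) characteristic polynomial is P(z) = 1 + 0.042z + 1.372z^2.
Stationarity requires all roots to lie outside the unit circle, i.e. |z| > 1 for every root.
Set 1 + (0.042) z + (1.372) z^2 = 0, i.e. a z^2 + b z + c = 0 with a = 1.372, b = 0.042, c = 1.
Discriminant D = b^2 - 4ac = (0.042)^2 - 4*(1.372)*1 = 0.001764 - (5.488) = -5.486236.
D < 0, so the roots are the complex-conjugate pair z = (-b +/- i sqrt(-D)) / (2a) = -0.0153 +/- 0.8536i.
For a conjugate pair |z|^2 = z * conj(z) = (product of roots) = c/a = 1/(1.372) = 0.728863, so |z| = sqrt(0.728863) = 0.8537 for both roots.
Moduli of all roots: 0.8537, 0.8537.
All moduli strictly greater than 1? No.
Verdict: Not stationary.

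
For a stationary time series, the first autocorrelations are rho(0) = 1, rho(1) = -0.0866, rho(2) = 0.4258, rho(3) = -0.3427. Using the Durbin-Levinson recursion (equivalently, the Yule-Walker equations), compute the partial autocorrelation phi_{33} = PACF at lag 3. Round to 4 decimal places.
\phi_{33} = -0.3490

The PACF at lag k is phi_{kk}, the last component of the solution
to the Yule-Walker system G_k phi = r_k where
  (G_k)_{ij} = rho(|i - j|), (r_k)_i = rho(i), i,j = 1..k.
Equivalently, Durbin-Levinson gives phi_{kk} iteratively:
  phi_{11} = rho(1)
  phi_{kk} = [rho(k) - sum_{j=1..k-1} phi_{k-1,j} rho(k-j)]
            / [1 - sum_{j=1..k-1} phi_{k-1,j} rho(j)],
  phi_{k,j} = phi_{k-1,j} - phi_{kk} phi_{k-1,k-j},  j = 1..k-1.
Step k = 1:
  phi_11 = rho(1) = -0.0866.
Step k = 2:
  phi_22 = [rho(2) - phi_11 rho(1)] / [1 - phi_11 rho(1)] = [0.4258 - (-0.0866)(-0.0866)] / [1 - (-0.0866)(-0.0866)]
         = 0.41830044 / 0.99250044 = 0.421461.
  Update: phi_21 = phi_11 - phi_22 phi_11 = -0.0866 - (0.421461)(-0.0866) = -0.050101.
Step k = 3:
  phi_33 = [rho(3) - phi_21 rho(2) - phi_22 rho(1)] / [1 - phi_21 rho(1) - phi_22 rho(2)]
    numerator   = -0.3427 - (-0.050101)(0.4258) - (0.421461)(-0.0866) = -0.28486826
    denominator = 1 - (-0.050101)(-0.0866) - (0.421461)(0.4258) = 0.81620303
  phi_33 = -0.28486826 / 0.81620303 = -0.349.
Therefore phi_{33} = -0.3490.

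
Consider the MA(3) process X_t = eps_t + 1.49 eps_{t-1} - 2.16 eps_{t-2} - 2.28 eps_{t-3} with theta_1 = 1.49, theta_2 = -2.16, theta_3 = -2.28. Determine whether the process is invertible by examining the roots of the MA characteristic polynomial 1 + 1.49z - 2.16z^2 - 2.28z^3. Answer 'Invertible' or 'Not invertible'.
\text{Not invertible}

The MA(q) characteristic polynomial is P(z) = 1 + 1.49z - 2.16z^2 - 2.28z^3.
Invertibility requires all roots to lie outside the unit circle, i.e. |z| > 1 for every root.
Degree 3: look for a simple real root z0 first, then factor out (1 - z/z0) and solve the remaining quadratic.
Testing z0 = -0.5: P(-0.5) = 1 + (1.49)(-0.5) + (-2.16)(-0.5)^2 + (-2.28)(-0.5)^3
  = 1 + (-0.745) + (-0.54) + (0.285) = 0.  So z_0 = -0.5 is a root, |z_0| = 0.5.
Divide out the factor (1 + 2 z) = (1 - z/z0) (since 1/z0 = -2):
  P(z) = (1 + 2 z)(1 + (-0.51) z + (-1.14) z^2)
  [check: z-coef -0.51 - (-2) = 1.49; z^2-coef -1.14 - (-2)(-0.51) = -2.16; z^3-coef -(-2)(-1.14) = -2.28.]
Remaining roots from the quadratic factor 1 + (-0.51) z + (-1.14) z^2:
  Set 1 + (-0.51) z + (-1.14) z^2 = 0, i.e. a z^2 + b z + c = 0 with a = -1.14, b = -0.51, c = 1.
  Discriminant D = b^2 - 4ac = (-0.51)^2 - 4*(-1.14)*1 = 0.2601 - (-4.56) = 4.8201.
  D >= 0, so the roots are real: z = (-b +/- sqrt(D)) / (2a) = (0.51 +/- 2.195473) / (-2.28).
    z_1 = (0.51 + 2.195473) / (-2.28) = -1.1866,   |z_1| = 1.1866.
    z_2 = (0.51 - 2.195473) / (-2.28) = 0.7392,   |z_2| = 0.7392.
Moduli of all roots: 0.5000, 1.1866, 0.7392.
All moduli strictly greater than 1? No.
Verdict: Not invertible.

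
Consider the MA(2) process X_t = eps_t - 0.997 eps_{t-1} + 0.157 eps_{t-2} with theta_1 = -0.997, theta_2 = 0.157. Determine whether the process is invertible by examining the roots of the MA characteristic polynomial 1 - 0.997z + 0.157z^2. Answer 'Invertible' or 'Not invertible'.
\text{Invertible}

The MA(q) characteristic polynomial is P(z) = 1 - 0.997z + 0.157z^2.
Invertibility requires all roots to lie outside the unit circle, i.e. |z| > 1 for every root.
Set 1 + (-0.997) z + (0.157) z^2 = 0, i.e. a z^2 + b z + c = 0 with a = 0.157, b = -0.997, c = 1.
Discriminant D = b^2 - 4ac = (-0.997)^2 - 4*(0.157)*1 = 0.994009 - (0.628) = 0.366009.
D >= 0, so the roots are real: z = (-b +/- sqrt(D)) / (2a) = (0.997 +/- 0.604987) / (0.314).
  z_1 = (0.997 + 0.604987) / (0.314) = 5.1019,   |z_1| = 5.1019.
  z_2 = (0.997 - 0.604987) / (0.314) = 1.2484,   |z_2| = 1.2484.
Moduli of all roots: 5.1019, 1.2484.
All moduli strictly greater than 1? Yes.
Verdict: Invertible.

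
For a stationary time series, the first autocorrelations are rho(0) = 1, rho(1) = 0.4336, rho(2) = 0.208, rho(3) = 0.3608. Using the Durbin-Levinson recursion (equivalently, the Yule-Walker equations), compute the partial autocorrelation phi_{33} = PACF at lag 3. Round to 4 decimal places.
\phi_{33} = 0.3231

The PACF at lag k is phi_{kk}, the last component of the solution
to the Yule-Walker system G_k phi = r_k where
  (G_k)_{ij} = rho(|i - j|), (r_k)_i = rho(i), i,j = 1..k.
Equivalently, Durbin-Levinson gives phi_{kk} iteratively:
  phi_{11} = rho(1)
  phi_{kk} = [rho(k) - sum_{j=1..k-1} phi_{k-1,j} rho(k-j)]
            / [1 - sum_{j=1..k-1} phi_{k-1,j} rho(j)],
  phi_{k,j} = phi_{k-1,j} - phi_{kk} phi_{k-1,k-j},  j = 1..k-1.
Step k = 1:
  phi_11 = rho(1) = 0.4336.
Step k = 2:
  phi_22 = [rho(2) - phi_11 rho(1)] / [1 - phi_11 rho(1)] = [0.208 - (0.4336)(0.4336)] / [1 - (0.4336)(0.4336)]
         = 0.01999104 / 0.81199104 = 0.02462.
  Update: phi_21 = phi_11 - phi_22 phi_11 = 0.4336 - (0.02462)(0.4336) = 0.422925.
Step k = 3:
  phi_33 = [rho(3) - phi_21 rho(2) - phi_22 rho(1)] / [1 - phi_21 rho(1) - phi_22 rho(2)]
    numerator   = 0.3608 - (0.422925)(0.208) - (0.02462)(0.4336) = 0.26215649
    denominator = 1 - (0.422925)(0.4336) - (0.02462)(0.208) = 0.81149887
  phi_33 = 0.26215649 / 0.81149887 = 0.3231.
Therefore phi_{33} = 0.3231.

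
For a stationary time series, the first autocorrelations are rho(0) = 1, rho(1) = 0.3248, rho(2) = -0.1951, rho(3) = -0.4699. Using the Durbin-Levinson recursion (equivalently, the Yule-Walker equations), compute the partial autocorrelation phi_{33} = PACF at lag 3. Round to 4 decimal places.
\phi_{33} = -0.3479

The PACF at lag k is phi_{kk}, the last component of the solution
to the Yule-Walker system G_k phi = r_k where
  (G_k)_{ij} = rho(|i - j|), (r_k)_i = rho(i), i,j = 1..k.
Equivalently, Durbin-Levinson gives phi_{kk} iteratively:
  phi_{11} = rho(1)
  phi_{kk} = [rho(k) - sum_{j=1..k-1} phi_{k-1,j} rho(k-j)]
            / [1 - sum_{j=1..k-1} phi_{k-1,j} rho(j)],
  phi_{k,j} = phi_{k-1,j} - phi_{kk} phi_{k-1,k-j},  j = 1..k-1.
Step k = 1:
  phi_11 = rho(1) = 0.3248.
Step k = 2:
  phi_22 = [rho(2) - phi_11 rho(1)] / [1 - phi_11 rho(1)] = [-0.1951 - (0.3248)(0.3248)] / [1 - (0.3248)(0.3248)]
         = -0.30059504 / 0.89450496 = -0.336046.
  Update: phi_21 = phi_11 - phi_22 phi_11 = 0.3248 - (-0.336046)(0.3248) = 0.433948.
Step k = 3:
  phi_33 = [rho(3) - phi_21 rho(2) - phi_22 rho(1)] / [1 - phi_21 rho(1) - phi_22 rho(2)]
    numerator   = -0.4699 - (0.433948)(-0.1951) - (-0.336046)(0.3248) = -0.27608896
    denominator = 1 - (0.433948)(0.3248) - (-0.336046)(-0.1951) = 0.79349112
  phi_33 = -0.27608896 / 0.79349112 = -0.3479.
Therefore phi_{33} = -0.3479.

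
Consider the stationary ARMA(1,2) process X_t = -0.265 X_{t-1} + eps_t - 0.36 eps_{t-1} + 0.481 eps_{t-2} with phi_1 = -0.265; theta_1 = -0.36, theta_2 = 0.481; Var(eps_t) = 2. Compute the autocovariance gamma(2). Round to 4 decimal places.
\gamma(2) = 1.5706

Multiply the model equation by X_{t-k} and take expectations. With theta_0 = psi_0 = 1 and psi_j the MA(infinity) weights, this gives
  gamma(k) - sum_i phi_i gamma(k-i) = c_k,
  c_k = sigma^2 * sum_{j=k..q} theta_j psi_{j-k}   (c_k = 0 for k > q),
using gamma(-m) = gamma(m).
psi-weights needed (psi_j = theta_j + sum_i phi_i psi_{j-i}):
  psi_1 = theta_1 + phi_1 = -0.36 + (-0.265) = -0.625
  psi_2 = theta_2 + phi_1 psi_1 = 0.481 + (-0.265)(-0.625) = 0.646625
Right-hand sides:
  c_0 = sigma^2 (1 + theta_1 psi_1 + theta_2 psi_2) = 2 * (1 + (-0.36)(-0.625) + (0.481)(0.646625)) = 2 * 1.536027 = 3.072053
  c_1 = sigma^2 (theta_1 + theta_2 psi_1) = 2 * (-0.36 + (0.481)(-0.625)) = -1.32125
  c_2 = sigma^2 theta_2 = 2 * (0.481) = 0.962
Equations for k = 0 and k = 1 (AR order 1):
  gamma(0) = phi_1 gamma(1) + c_0
  gamma(1) = phi_1 gamma(0) + c_1
Substituting the second into the first: gamma(0) (1 - phi_1^2) = c_0 + phi_1 c_1, so
  gamma(0) = (c_0 + phi_1 c_1) / (1 - phi_1^2) = (3.072053 + (-0.265)(-1.32125)) / (1 - (-0.265)^2) = 3.422184 / 0.929775 = 3.680659.
  gamma(1) = phi_1 gamma(0) + c_1 = (-0.265)(3.680659) + (-1.32125) = -2.296625.
For k = 2: gamma(2) = phi_1 gamma(1) + c_2
  = (-0.265)(-2.296625) + (0.962) = 1.570606.
Therefore gamma(2) = 1.5706 (to 4 decimal places).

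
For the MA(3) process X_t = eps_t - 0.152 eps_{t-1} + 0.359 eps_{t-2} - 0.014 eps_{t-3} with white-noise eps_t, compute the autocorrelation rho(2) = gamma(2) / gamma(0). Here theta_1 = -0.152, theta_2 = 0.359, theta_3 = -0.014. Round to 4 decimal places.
\rho(2) = 0.3134

For an MA(q) process with theta_0 = 1, the autocovariance is
  gamma(k) = sigma^2 * sum_{i=0..q-k} theta_i * theta_{i+k},
and rho(k) = gamma(k) / gamma(0). Sigma^2 cancels.
  numerator   = (1)*(0.359) + (-0.152)*(-0.014) = 0.361128.
  denominator = (1)^2 + (-0.152)^2 + (0.359)^2 + (-0.014)^2 = 1.152181.
  rho(2) = 0.361128 / 1.152181 = 0.3134.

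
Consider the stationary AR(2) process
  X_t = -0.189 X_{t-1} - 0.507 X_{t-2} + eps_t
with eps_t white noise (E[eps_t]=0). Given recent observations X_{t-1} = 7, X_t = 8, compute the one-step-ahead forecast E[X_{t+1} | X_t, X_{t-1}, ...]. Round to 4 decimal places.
E[X_{t+1} \mid \mathcal F_t] = -5.0610

For an AR(p) model X_t = c + sum_i phi_i X_{t-i} + eps_t, the
one-step-ahead conditional mean is
  E[X_{t+1} | X_t, ...] = c + sum_i phi_i X_{t+1-i}.
Substitute known values:
  E[X_{t+1} | ...] = (-0.189) * (8) + (-0.507) * (7)
                   = -5.0610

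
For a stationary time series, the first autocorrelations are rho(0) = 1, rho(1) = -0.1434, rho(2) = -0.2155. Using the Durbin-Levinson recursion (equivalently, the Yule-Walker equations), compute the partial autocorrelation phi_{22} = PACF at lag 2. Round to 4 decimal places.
\phi_{22} = -0.2410

The PACF at lag k is phi_{kk}, the last component of the solution
to the Yule-Walker system G_k phi = r_k where
  (G_k)_{ij} = rho(|i - j|), (r_k)_i = rho(i), i,j = 1..k.
Equivalently, Durbin-Levinson gives phi_{kk} iteratively:
  phi_{11} = rho(1)
  phi_{kk} = [rho(k) - sum_{j=1..k-1} phi_{k-1,j} rho(k-j)]
            / [1 - sum_{j=1..k-1} phi_{k-1,j} rho(j)],
  phi_{k,j} = phi_{k-1,j} - phi_{kk} phi_{k-1,k-j},  j = 1..k-1.
Step k = 1:
  phi_11 = rho(1) = -0.1434.
Step k = 2:
  phi_22 = [rho(2) - phi_11 rho(1)] / [1 - phi_11 rho(1)] = [-0.2155 - (-0.1434)(-0.1434)] / [1 - (-0.1434)(-0.1434)]
         = -0.23606356 / 0.97943644 = -0.241.
Therefore phi_{22} = -0.2410.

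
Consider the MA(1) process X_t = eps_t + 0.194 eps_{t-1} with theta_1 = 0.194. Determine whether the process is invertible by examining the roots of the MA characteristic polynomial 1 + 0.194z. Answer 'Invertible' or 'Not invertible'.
\text{Invertible}

The MA(q) characteristic polynomial is P(z) = 1 + 0.194z.
Invertibility requires all roots to lie outside the unit circle, i.e. |z| > 1 for every root.
This is linear in z: 1 + (0.194) z = 0  =>  z = -1/(0.194) = -5.154639,  |z| = 5.154639.
Moduli of all roots: 5.1546.
All moduli strictly greater than 1? Yes.
Verdict: Invertible.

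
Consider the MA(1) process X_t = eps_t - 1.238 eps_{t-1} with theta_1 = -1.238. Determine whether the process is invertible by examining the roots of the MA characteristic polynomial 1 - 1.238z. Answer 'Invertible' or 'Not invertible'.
\text{Not invertible}

The MA(q) characteristic polynomial is P(z) = 1 - 1.238z.
Invertibility requires all roots to lie outside the unit circle, i.e. |z| > 1 for every root.
This is linear in z: 1 + (-1.238) z = 0  =>  z = -1/(-1.238) = 0.807754,  |z| = 0.807754.
Moduli of all roots: 0.8078.
All moduli strictly greater than 1? No.
Verdict: Not invertible.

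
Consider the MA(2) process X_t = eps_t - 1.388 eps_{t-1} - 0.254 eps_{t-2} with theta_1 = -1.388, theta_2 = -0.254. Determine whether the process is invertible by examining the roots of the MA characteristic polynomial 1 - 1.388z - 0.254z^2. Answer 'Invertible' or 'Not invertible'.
\text{Not invertible}

The MA(q) characteristic polynomial is P(z) = 1 - 1.388z - 0.254z^2.
Invertibility requires all roots to lie outside the unit circle, i.e. |z| > 1 for every root.
Set 1 + (-1.388) z + (-0.254) z^2 = 0, i.e. a z^2 + b z + c = 0 with a = -0.254, b = -1.388, c = 1.
Discriminant D = b^2 - 4ac = (-1.388)^2 - 4*(-0.254)*1 = 1.926544 - (-1.016) = 2.942544.
D >= 0, so the roots are real: z = (-b +/- sqrt(D)) / (2a) = (1.388 +/- 1.715385) / (-0.508).
  z_1 = (1.388 + 1.715385) / (-0.508) = -6.109,   |z_1| = 6.109.
  z_2 = (1.388 - 1.715385) / (-0.508) = 0.6445,   |z_2| = 0.6445.
Moduli of all roots: 6.1090, 0.6445.
All moduli strictly greater than 1? No.
Verdict: Not invertible.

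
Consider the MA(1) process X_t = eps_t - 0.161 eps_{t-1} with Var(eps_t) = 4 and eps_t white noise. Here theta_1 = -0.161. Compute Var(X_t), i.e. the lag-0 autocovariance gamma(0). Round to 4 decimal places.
\gamma(0) = 4.1037

For an MA(q) process X_t = eps_t + sum_i theta_i eps_{t-i} with
Var(eps_t) = sigma^2, the variance is
  gamma(0) = sigma^2 * (1 + sum_i theta_i^2).
  sum_i theta_i^2 = (-0.161)^2 = 0.025921.
  gamma(0) = 4 * (1 + 0.025921) = 4 * 1.025921 = 4.103684, which rounds to 4.1037.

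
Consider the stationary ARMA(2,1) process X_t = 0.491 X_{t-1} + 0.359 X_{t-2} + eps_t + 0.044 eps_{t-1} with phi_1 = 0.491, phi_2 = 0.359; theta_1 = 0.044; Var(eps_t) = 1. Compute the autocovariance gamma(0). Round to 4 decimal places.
\gamma(0) = 2.9704

Multiply the model equation by X_{t-k} and take expectations. With theta_0 = psi_0 = 1 and psi_j the MA(infinity) weights, this gives
  gamma(k) - sum_i phi_i gamma(k-i) = c_k,
  c_k = sigma^2 * sum_{j=k..q} theta_j psi_{j-k}   (c_k = 0 for k > q),
using gamma(-m) = gamma(m).
psi-weights needed (psi_j = theta_j + sum_i phi_i psi_{j-i}):
  psi_1 = theta_1 + phi_1 = 0.044 + (0.491) = 0.535
Right-hand sides:
  c_0 = sigma^2 (1 + theta_1 psi_1) = 1 * (1 + (0.044)(0.535)) = 1 * 1.02354 = 1.02354
  c_1 = sigma^2 theta_1 = 1 * (0.044) = 0.044
  c_2 = 0
Equations for k = 0, 1, 2 (AR order 2, c_2 = 0):
  (E0) gamma(0) = phi_1 gamma(1) + phi_2 gamma(2) + c_0
  (E1) gamma(1) = phi_1 gamma(0) + phi_2 gamma(1) + c_1
  (E2) gamma(2) = phi_1 gamma(1) + phi_2 gamma(0)
From (E1): gamma(1) = A gamma(0) + B with
  A = phi_1 / (1 - phi_2) = 0.491 / 0.641 = 0.765991,   B = c_1 / (1 - phi_2) = 0.044 / 0.641 = 0.068643.
Insert (E2) into (E0): gamma(0) (1 - phi_2^2) = phi_1 (1 + phi_2) gamma(1) + c_0.
  phi_1 (1 + phi_2) = (0.491)(1.359) = 0.667269,   1 - phi_2^2 = 0.871119.
Replace gamma(1) by A gamma(0) + B and collect gamma(0):
  gamma(0) [0.871119 - (0.667269)(0.765991)] = (0.667269)(0.068643) + 1.02354
  gamma(0) * 0.359997 = 1.069343
  gamma(0) = 1.069343 / 0.359997 = 2.970421.
Therefore gamma(0) = 2.9704 (to 4 decimal places).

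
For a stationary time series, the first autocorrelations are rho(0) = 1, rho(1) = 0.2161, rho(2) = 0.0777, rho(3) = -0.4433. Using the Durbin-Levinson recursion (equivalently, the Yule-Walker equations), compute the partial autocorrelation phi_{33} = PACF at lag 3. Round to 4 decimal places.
\phi_{33} = -0.4899

The PACF at lag k is phi_{kk}, the last component of the solution
to the Yule-Walker system G_k phi = r_k where
  (G_k)_{ij} = rho(|i - j|), (r_k)_i = rho(i), i,j = 1..k.
Equivalently, Durbin-Levinson gives phi_{kk} iteratively:
  phi_{11} = rho(1)
  phi_{kk} = [rho(k) - sum_{j=1..k-1} phi_{k-1,j} rho(k-j)]
            / [1 - sum_{j=1..k-1} phi_{k-1,j} rho(j)],
  phi_{k,j} = phi_{k-1,j} - phi_{kk} phi_{k-1,k-j},  j = 1..k-1.
Step k = 1:
  phi_11 = rho(1) = 0.2161.
Step k = 2:
  phi_22 = [rho(2) - phi_11 rho(1)] / [1 - phi_11 rho(1)] = [0.0777 - (0.2161)(0.2161)] / [1 - (0.2161)(0.2161)]
         = 0.03100079 / 0.95330079 = 0.032519.
  Update: phi_21 = phi_11 - phi_22 phi_11 = 0.2161 - (0.032519)(0.2161) = 0.209073.
Step k = 3:
  phi_33 = [rho(3) - phi_21 rho(2) - phi_22 rho(1)] / [1 - phi_21 rho(1) - phi_22 rho(2)]
    numerator   = -0.4433 - (0.209073)(0.0777) - (0.032519)(0.2161) = -0.46657238
    denominator = 1 - (0.209073)(0.2161) - (0.032519)(0.0777) = 0.95229266
  phi_33 = -0.46657238 / 0.95229266 = -0.4899.
Therefore phi_{33} = -0.4899.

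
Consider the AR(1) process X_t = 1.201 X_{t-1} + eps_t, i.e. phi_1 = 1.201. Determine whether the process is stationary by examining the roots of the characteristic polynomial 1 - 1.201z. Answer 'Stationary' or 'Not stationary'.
\text{Not stationary}

The AR(p) characteristic polynomial is P(z) = 1 - 1.201z.
Stationarity requires all roots to lie outside the unit circle, i.e. |z| > 1 for every root.
This is linear in z: 1 + (-1.201) z = 0  =>  z = -1/(-1.201) = 0.832639,  |z| = 0.832639.
Moduli of all roots: 0.8326.
All moduli strictly greater than 1? No.
Verdict: Not stationary.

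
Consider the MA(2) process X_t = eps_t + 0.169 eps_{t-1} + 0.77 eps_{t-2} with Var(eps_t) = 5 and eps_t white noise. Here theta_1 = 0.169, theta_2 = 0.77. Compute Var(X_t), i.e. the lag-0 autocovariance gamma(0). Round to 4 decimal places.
\gamma(0) = 8.1073

For an MA(q) process X_t = eps_t + sum_i theta_i eps_{t-i} with
Var(eps_t) = sigma^2, the variance is
  gamma(0) = sigma^2 * (1 + sum_i theta_i^2).
  sum_i theta_i^2 = (0.169)^2 + (0.77)^2 = 0.028561 + 0.5929 = 0.621461.
  gamma(0) = 5 * (1 + 0.621461) = 5 * 1.621461 = 8.107305, which rounds to 8.1073.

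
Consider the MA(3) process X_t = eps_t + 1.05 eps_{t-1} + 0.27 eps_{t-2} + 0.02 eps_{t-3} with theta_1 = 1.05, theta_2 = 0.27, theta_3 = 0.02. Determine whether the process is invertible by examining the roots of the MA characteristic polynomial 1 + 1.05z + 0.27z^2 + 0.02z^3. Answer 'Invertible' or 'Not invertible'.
\text{Invertible}

The MA(q) characteristic polynomial is P(z) = 1 + 1.05z + 0.27z^2 + 0.02z^3.
Invertibility requires all roots to lie outside the unit circle, i.e. |z| > 1 for every root.
Degree 3: look for a simple real root z0 first, then factor out (1 - z/z0) and solve the remaining quadratic.
Testing z0 = -5: P(-5) = 1 + (1.05)(-5) + (0.27)(-5)^2 + (0.02)(-5)^3
  = 1 + (-5.25) + (6.75) + (-2.5) = 0.  So z_0 = -5 is a root, |z_0| = 5.
Divide out the factor (1 + 0.2 z) = (1 - z/z0) (since 1/z0 = -0.2):
  P(z) = (1 + 0.2 z)(1 + (0.85) z + (0.1) z^2)
  [check: z-coef 0.85 - (-0.2) = 1.05; z^2-coef 0.1 - (-0.2)(0.85) = 0.27; z^3-coef -(-0.2)(0.1) = 0.02.]
Remaining roots from the quadratic factor 1 + (0.85) z + (0.1) z^2:
  Set 1 + (0.85) z + (0.1) z^2 = 0, i.e. a z^2 + b z + c = 0 with a = 0.1, b = 0.85, c = 1.
  Discriminant D = b^2 - 4ac = (0.85)^2 - 4*(0.1)*1 = 0.7225 - (0.4) = 0.3225.
  D >= 0, so the roots are real: z = (-b +/- sqrt(D)) / (2a) = (-0.85 +/- 0.567891) / (0.2).
    z_1 = (-0.85 + 0.567891) / (0.2) = -1.4105,   |z_1| = 1.4105.
    z_2 = (-0.85 - 0.567891) / (0.2) = -7.0895,   |z_2| = 7.0895.
Moduli of all roots: 5.0000, 1.4105, 7.0895.
All moduli strictly greater than 1? Yes.
Verdict: Invertible.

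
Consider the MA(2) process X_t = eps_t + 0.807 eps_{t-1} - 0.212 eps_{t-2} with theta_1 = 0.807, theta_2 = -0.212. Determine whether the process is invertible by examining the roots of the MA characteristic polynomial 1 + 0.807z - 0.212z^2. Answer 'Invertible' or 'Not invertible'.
\text{Not invertible}

The MA(q) characteristic polynomial is P(z) = 1 + 0.807z - 0.212z^2.
Invertibility requires all roots to lie outside the unit circle, i.e. |z| > 1 for every root.
Set 1 + (0.807) z + (-0.212) z^2 = 0, i.e. a z^2 + b z + c = 0 with a = -0.212, b = 0.807, c = 1.
Discriminant D = b^2 - 4ac = (0.807)^2 - 4*(-0.212)*1 = 0.651249 - (-0.848) = 1.499249.
D >= 0, so the roots are real: z = (-b +/- sqrt(D)) / (2a) = (-0.807 +/- 1.224438) / (-0.424).
  z_1 = (-0.807 + 1.224438) / (-0.424) = -0.9845,   |z_1| = 0.9845.
  z_2 = (-0.807 - 1.224438) / (-0.424) = 4.7911,   |z_2| = 4.7911.
Moduli of all roots: 0.9845, 4.7911.
All moduli strictly greater than 1? No.
Verdict: Not invertible.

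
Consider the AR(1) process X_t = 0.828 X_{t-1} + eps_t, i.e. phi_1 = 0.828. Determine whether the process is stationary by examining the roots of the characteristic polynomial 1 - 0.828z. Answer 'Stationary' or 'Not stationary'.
\text{Stationary}

The AR(p) characteristic polynomial is P(z) = 1 - 0.828z.
Stationarity requires all roots to lie outside the unit circle, i.e. |z| > 1 for every root.
This is linear in z: 1 + (-0.828) z = 0  =>  z = -1/(-0.828) = 1.207729,  |z| = 1.207729.
Moduli of all roots: 1.2077.
All moduli strictly greater than 1? Yes.
Verdict: Stationary.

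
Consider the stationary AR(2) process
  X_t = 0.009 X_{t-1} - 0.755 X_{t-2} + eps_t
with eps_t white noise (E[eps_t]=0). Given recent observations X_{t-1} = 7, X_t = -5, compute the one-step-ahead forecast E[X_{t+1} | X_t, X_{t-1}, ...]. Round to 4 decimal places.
E[X_{t+1} \mid \mathcal F_t] = -5.3300

For an AR(p) model X_t = c + sum_i phi_i X_{t-i} + eps_t, the
one-step-ahead conditional mean is
  E[X_{t+1} | X_t, ...] = c + sum_i phi_i X_{t+1-i}.
Substitute known values:
  E[X_{t+1} | ...] = (0.009) * (-5) + (-0.755) * (7)
                   = -5.3300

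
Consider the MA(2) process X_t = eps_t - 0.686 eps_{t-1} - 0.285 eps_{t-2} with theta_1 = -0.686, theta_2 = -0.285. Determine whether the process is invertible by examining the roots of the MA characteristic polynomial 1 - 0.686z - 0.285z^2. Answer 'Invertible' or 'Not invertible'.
\text{Invertible}

The MA(q) characteristic polynomial is P(z) = 1 - 0.686z - 0.285z^2.
Invertibility requires all roots to lie outside the unit circle, i.e. |z| > 1 for every root.
Set 1 + (-0.686) z + (-0.285) z^2 = 0, i.e. a z^2 + b z + c = 0 with a = -0.285, b = -0.686, c = 1.
Discriminant D = b^2 - 4ac = (-0.686)^2 - 4*(-0.285)*1 = 0.470596 - (-1.14) = 1.610596.
D >= 0, so the roots are real: z = (-b +/- sqrt(D)) / (2a) = (0.686 +/- 1.269093) / (-0.57).
  z_1 = (0.686 + 1.269093) / (-0.57) = -3.43,   |z_1| = 3.43.
  z_2 = (0.686 - 1.269093) / (-0.57) = 1.023,   |z_2| = 1.023.
Moduli of all roots: 3.4300, 1.0230.
All moduli strictly greater than 1? Yes.
Verdict: Invertible.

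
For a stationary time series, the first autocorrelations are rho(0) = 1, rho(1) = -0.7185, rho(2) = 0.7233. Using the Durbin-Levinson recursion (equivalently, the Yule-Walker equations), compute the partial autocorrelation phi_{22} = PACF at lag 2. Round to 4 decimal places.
\phi_{22} = 0.4280

The PACF at lag k is phi_{kk}, the last component of the solution
to the Yule-Walker system G_k phi = r_k where
  (G_k)_{ij} = rho(|i - j|), (r_k)_i = rho(i), i,j = 1..k.
Equivalently, Durbin-Levinson gives phi_{kk} iteratively:
  phi_{11} = rho(1)
  phi_{kk} = [rho(k) - sum_{j=1..k-1} phi_{k-1,j} rho(k-j)]
            / [1 - sum_{j=1..k-1} phi_{k-1,j} rho(j)],
  phi_{k,j} = phi_{k-1,j} - phi_{kk} phi_{k-1,k-j},  j = 1..k-1.
Step k = 1:
  phi_11 = rho(1) = -0.7185.
Step k = 2:
  phi_22 = [rho(2) - phi_11 rho(1)] / [1 - phi_11 rho(1)] = [0.7233 - (-0.7185)(-0.7185)] / [1 - (-0.7185)(-0.7185)]
         = 0.20705775 / 0.48375775 = 0.428.
Therefore phi_{22} = 0.4280.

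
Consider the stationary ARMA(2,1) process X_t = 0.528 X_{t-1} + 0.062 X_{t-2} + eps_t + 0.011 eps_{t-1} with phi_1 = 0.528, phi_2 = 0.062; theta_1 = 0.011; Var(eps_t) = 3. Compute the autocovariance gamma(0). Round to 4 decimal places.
\gamma(0) = 4.4635

Multiply the model equation by X_{t-k} and take expectations. With theta_0 = psi_0 = 1 and psi_j the MA(infinity) weights, this gives
  gamma(k) - sum_i phi_i gamma(k-i) = c_k,
  c_k = sigma^2 * sum_{j=k..q} theta_j psi_{j-k}   (c_k = 0 for k > q),
using gamma(-m) = gamma(m).
psi-weights needed (psi_j = theta_j + sum_i phi_i psi_{j-i}):
  psi_1 = theta_1 + phi_1 = 0.011 + (0.528) = 0.539
Right-hand sides:
  c_0 = sigma^2 (1 + theta_1 psi_1) = 3 * (1 + (0.011)(0.539)) = 3 * 1.005929 = 3.017787
  c_1 = sigma^2 theta_1 = 3 * (0.011) = 0.033
  c_2 = 0
Equations for k = 0, 1, 2 (AR order 2, c_2 = 0):
  (E0) gamma(0) = phi_1 gamma(1) + phi_2 gamma(2) + c_0
  (E1) gamma(1) = phi_1 gamma(0) + phi_2 gamma(1) + c_1
  (E2) gamma(2) = phi_1 gamma(1) + phi_2 gamma(0)
From (E1): gamma(1) = A gamma(0) + B with
  A = phi_1 / (1 - phi_2) = 0.528 / 0.938 = 0.5629,   B = c_1 / (1 - phi_2) = 0.033 / 0.938 = 0.035181.
Insert (E2) into (E0): gamma(0) (1 - phi_2^2) = phi_1 (1 + phi_2) gamma(1) + c_0.
  phi_1 (1 + phi_2) = (0.528)(1.062) = 0.560736,   1 - phi_2^2 = 0.996156.
Replace gamma(1) by A gamma(0) + B and collect gamma(0):
  gamma(0) [0.996156 - (0.560736)(0.5629)] = (0.560736)(0.035181) + 3.017787
  gamma(0) * 0.680518 = 3.037514
  gamma(0) = 3.037514 / 0.680518 = 4.463534.
Therefore gamma(0) = 4.4635 (to 4 decimal places).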